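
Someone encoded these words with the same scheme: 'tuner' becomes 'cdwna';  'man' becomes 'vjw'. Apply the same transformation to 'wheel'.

fqnnu

Each letter is shifted forward by 9 in the alphabet (a Caesar shift of +9).
For wheel: w+9=f, h+9=q, e+9=n, e+9=n, l+9=u.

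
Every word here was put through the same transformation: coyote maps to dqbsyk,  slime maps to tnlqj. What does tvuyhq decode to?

In coyote: c→d is +1, o→q is +2, y→b is +3, o→s is +4 — the shift increases by 1 each position. Each letter shifts forward by (position + 1), i.e. 1, 2, 3, … — the shift grows by one for each successive letter.
Reversing it on tvuyhq: t−1=s, v−2=t, u−3=r, y−4=u, h−5=c, q−6=k.

struck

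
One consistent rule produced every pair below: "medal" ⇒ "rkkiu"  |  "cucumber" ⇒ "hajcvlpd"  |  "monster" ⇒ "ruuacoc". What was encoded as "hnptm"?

child

Letter i (0-indexed) is shifted by i+5, so successive shifts are 5, 6, 7, ….
Decoding hnptm: h−5=c, n−6=h, p−7=i, t−8=l, m−9=d.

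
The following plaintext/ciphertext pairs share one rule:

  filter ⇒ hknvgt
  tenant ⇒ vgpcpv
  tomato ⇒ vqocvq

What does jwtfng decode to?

hurdle

Compare letters: f→h is +2, i→k is +2, l→n is +2 — a constant shift. Each letter is shifted forward by 2 in the alphabet (a Caesar shift of +2).
Undoing it on jwtfng: j−2=h, w−2=u, t−2=r, f−2=d, n−2=l, g−2=e.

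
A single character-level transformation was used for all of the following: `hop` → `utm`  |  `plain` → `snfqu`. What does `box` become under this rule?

The output letters match the input read backwards, each shifted +5: hop reversed is poh. The word is reversed, then every letter is shifted forward by 5.
On box: reverse → xob; then shift: x+5=c, o+5=t, b+5=g.

ctg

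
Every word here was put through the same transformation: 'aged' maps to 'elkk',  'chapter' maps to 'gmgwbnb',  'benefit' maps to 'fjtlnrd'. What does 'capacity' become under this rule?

Each letter shifts forward by (position + 4), i.e. 4, 5, 6, … — the shift grows by one for each successive letter.
Applying it to capacity: c+4=g, a+5=f, p+6=v, a+7=h, c+8=k, i+9=r, t+10=d, y+11=j.

gfvhkrdj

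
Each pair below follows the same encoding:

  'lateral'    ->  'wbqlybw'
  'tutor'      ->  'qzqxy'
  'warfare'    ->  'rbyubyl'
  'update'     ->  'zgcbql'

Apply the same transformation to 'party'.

l(11)→w(22) and a(0)→b(1) fit y≡9x+1 (mod 26); the inverse of 9 mod 26 is 3. Each letter's alphabet position (a=0..z=25) is mapped through 9·x+1 mod 26 — an affine cipher.
On party: p(15)→9·15+1≡6=g; a(0)→9·0+1≡1=b; r(17)→9·17+1≡24=y; t(19)→9·19+1≡16=q; y(24)→9·24+1≡9=j (all mod 26).

gbyqj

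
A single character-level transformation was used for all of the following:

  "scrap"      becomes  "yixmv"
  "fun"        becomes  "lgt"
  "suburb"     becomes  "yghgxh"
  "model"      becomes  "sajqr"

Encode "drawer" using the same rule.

jxmcqx

The shift depends on letter class: consonant s→y is +6, but vowel a→m is +12. Vowels shift forward by 12 and consonants shift forward by 6.
On drawer: d(cons)+6=j, r(cons)+6=x, a(vowel)+12=m, w(cons)+6=c, e(vowel)+12=q, r(cons)+6=x.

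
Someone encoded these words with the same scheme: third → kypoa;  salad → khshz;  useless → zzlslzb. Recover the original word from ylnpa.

The output letters match the input read backwards, each shifted +7: third reversed is driht. The word is reversed, then every letter is shifted forward by 7.
Reversing it on ylnpa: shift back: y−7=r, l−7=e, n−7=g, p−7=i, a−7=t → regit; then reverse → tiger.

tiger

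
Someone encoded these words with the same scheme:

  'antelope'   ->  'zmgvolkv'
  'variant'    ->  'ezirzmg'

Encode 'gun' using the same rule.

tfm

Letters are reflected about the middle of the alphabet (position → 25−position): Atbash.
On gun: g↔t, u↔f, n↔m.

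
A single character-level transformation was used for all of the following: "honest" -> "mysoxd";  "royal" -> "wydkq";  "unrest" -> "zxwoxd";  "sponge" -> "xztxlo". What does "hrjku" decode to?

It's a Vigenère-style cipher with numeric key [5,10]: position i shifts by key[i mod 2].
Reversing it on hrjku: h−5=c, r−10=h, j−5=e, k−10=a, u−5=p.

cheap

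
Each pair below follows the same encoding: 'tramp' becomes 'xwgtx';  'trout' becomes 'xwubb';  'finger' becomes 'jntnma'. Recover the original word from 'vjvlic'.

In tramp: t→x is +4, r→w is +5, a→g is +6, m→t is +7 — the shift increases by 1 each position. Each letter shifts forward by (position + 4), i.e. 4, 5, 6, … — the shift grows by one for each successive letter.
Undoing it on vjvlic: v−4=r, j−5=e, v−6=p, l−7=e, i−8=a, c−9=t.

repeat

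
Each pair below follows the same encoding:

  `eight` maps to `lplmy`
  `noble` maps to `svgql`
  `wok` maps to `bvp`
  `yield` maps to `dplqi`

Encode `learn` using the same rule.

qlhws

The shift depends on letter class: consonant g→l is +5, but vowel e→l is +7. The rule splits by letter class: vowels +7, consonants +5.
Applying it to learn: l(cons)+5=q, e(vowel)+7=l, a(vowel)+7=h, r(cons)+5=w, n(cons)+5=s.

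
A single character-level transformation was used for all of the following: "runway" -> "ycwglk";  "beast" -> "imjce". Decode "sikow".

Each letter shifts forward by (position + 7), i.e. 7, 8, 9, … — the shift grows by one for each successive letter.
Reversing it on sikow: s−7=l, i−8=a, k−9=b, o−10=e, w−11=l.

label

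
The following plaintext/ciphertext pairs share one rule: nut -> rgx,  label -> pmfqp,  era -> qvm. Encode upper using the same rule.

Two shifts are in play — +12 for a/e/i/o/u, +4 for every other letter.
For upper: u(vowel)+12=g, p(cons)+4=t, p(cons)+4=t, e(vowel)+12=q, r(cons)+4=v.

gttqv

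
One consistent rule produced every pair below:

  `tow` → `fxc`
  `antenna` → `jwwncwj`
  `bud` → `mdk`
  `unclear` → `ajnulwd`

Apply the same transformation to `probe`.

The word is reversed, then every letter is shifted forward by 9.
Applying it to probe: reverse → eborp; then shift: e+9=n, b+9=k, o+9=x, r+9=a, p+9=y.

nkxay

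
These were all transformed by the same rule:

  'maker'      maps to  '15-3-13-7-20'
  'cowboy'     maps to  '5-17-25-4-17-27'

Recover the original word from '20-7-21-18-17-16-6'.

Each letter is replaced by its alphabet position (a=1..z=26) + 2.
Reversing it on 20-7-21-18-17-16-6: 20→(20−2)÷1=18=r, 7→(7−2)÷1=5=e, 21→(21−2)÷1=19=s, 18→(18−2)÷1=16=p, 17→(17−2)÷1=15=o, 16→(16−2)÷1=14=n, 6→(6−2)÷1=4=d.

respond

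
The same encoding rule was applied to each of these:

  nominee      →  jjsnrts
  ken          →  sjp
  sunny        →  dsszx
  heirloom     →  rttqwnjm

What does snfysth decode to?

contain

The output letters match the input read backwards, each shifted +5: nominee reversed is eenimon. Two steps: reverse the string, then apply a Caesar shift of +5.
Reversing it on snfysth: shift back: s−5=n, n−5=i, f−5=a, y−5=t, s−5=n, t−5=o, h−5=c → niatnoc; then reverse → contain.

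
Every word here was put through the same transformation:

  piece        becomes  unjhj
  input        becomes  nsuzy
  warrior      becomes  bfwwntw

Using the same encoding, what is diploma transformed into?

inuqtrf

This is a Caesar cipher with shift 5.
For diploma: d+5=i, i+5=n, p+5=u, l+5=q, o+5=t, m+5=r, a+5=f.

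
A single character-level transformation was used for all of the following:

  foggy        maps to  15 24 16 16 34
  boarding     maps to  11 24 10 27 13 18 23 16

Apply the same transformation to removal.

27 14 22 24 31 10 21

f is letter #6 and maps to 15: an offset of 9. Each letter is replaced by its alphabet position (a=1..z=26) + 9.
For removal: r=18→27, e=5→14, m=13→22, o=15→24, v=22→31, a=1→10, l=12→21.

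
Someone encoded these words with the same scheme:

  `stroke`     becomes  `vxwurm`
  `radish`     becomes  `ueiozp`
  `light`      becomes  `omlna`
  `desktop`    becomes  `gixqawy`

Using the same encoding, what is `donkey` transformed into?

gssqlg

In stroke: s→v is +3, t→x is +4, r→w is +5, o→u is +6 — the shift increases by 1 each position. Each letter shifts forward by (position + 3), i.e. 3, 4, 5, … — the shift grows by one for each successive letter.
Applying it to donkey: d+3=g, o+4=s, n+5=s, k+6=q, e+7=l, y+8=g.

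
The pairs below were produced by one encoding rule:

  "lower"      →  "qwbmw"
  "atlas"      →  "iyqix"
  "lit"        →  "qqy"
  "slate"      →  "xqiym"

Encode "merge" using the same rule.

Two shifts are in play — +8 for a/e/i/o/u, +5 for every other letter.
For merge: m(cons)+5=r, e(vowel)+8=m, r(cons)+5=w, g(cons)+5=l, e(vowel)+8=m.

rmwlm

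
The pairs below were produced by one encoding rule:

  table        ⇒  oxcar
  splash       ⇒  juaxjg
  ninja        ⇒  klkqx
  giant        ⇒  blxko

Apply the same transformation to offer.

pwwre

t(19)→o(14) and a(0)→x(23) fit y≡5x+23 (mod 26); the inverse of 5 mod 26 is 21. This is an affine cipher: with a=0,…,z=25, each position x becomes (5x+23) mod 26.
For offer: o(14)→5·14+23≡15=p; f(5)→5·5+23≡22=w; f(5)→5·5+23≡22=w; e(4)→5·4+23≡17=r; r(17)→5·17+23≡4=e (all mod 26).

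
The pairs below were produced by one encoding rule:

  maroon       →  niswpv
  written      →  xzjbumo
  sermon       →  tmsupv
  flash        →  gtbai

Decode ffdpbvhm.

exchange

The shifts repeat in a cycle of length 2: positions 0,1,… shift by +1, +8, then the pattern repeats.
Decoding ffdpbvhm: f−1=e, f−8=x, d−1=c, p−8=h, b−1=a, v−8=n, h−1=g, m−8=e.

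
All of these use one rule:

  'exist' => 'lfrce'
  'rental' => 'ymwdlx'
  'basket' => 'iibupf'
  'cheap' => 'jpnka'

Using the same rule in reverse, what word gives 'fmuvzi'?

yellow

The shift increases by 1 at each position, starting from +7: 7, 8, 9, ….
Decoding fmuvzi: f−7=y, m−8=e, u−9=l, v−10=l, z−11=o, i−12=w.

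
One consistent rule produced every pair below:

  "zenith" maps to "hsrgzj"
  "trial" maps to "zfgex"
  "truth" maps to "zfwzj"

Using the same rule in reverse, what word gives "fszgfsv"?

retired

z(25)→h(7) and e(4)→s(18) fit y≡23x+4 (mod 26); the inverse of 23 mod 26 is 17. Each letter's alphabet position (a=0..z=25) is mapped through 23·x+4 mod 26 — an affine cipher.
Undoing it on fszgfsv: f(5)→17·(5−4)≡17=r; s(18)→17·(18−4)≡4=e; z(25)→17·(25−4)≡19=t; g(6)→17·(6−4)≡8=i; f(5)→17·(5−4)≡17=r; s(18)→17·(18−4)≡4=e; v(21)→17·(21−4)≡3=d (all mod 26).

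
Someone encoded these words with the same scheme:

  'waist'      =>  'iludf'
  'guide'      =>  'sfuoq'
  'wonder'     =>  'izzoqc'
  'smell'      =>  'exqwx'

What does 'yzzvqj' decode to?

Shifts by position in waist: pos 0: w→i (+12), pos 1: a→l (+11), pos 2: i→u (+12), pos 3: s→d (+11) — repeating every 2. A repeating key of period 2 is used — shifts +12, +11 over and over.
Decoding yzzvqj: y−12=m, z−11=o, z−12=n, v−11=k, q−12=e, j−11=y.

monkey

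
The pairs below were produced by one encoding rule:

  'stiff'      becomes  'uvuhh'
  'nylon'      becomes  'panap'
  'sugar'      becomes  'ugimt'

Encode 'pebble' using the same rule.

rqddnq

Vowels shift forward by 12 and consonants shift forward by 2.
On pebble: p(cons)+2=r, e(vowel)+12=q, b(cons)+2=d, b(cons)+2=d, l(cons)+2=n, e(vowel)+12=q.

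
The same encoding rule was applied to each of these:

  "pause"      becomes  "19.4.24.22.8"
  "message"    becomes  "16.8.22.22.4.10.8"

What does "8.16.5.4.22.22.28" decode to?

p is letter #16 and maps to 19: an offset of 3. Letters become their 1-based position plus 3 (so a→4, b→5, …).
Decoding 8.16.5.4.22.22.28: 8→(8−3)÷1=5=e, 16→(16−3)÷1=13=m, 5→(5−3)÷1=2=b, 4→(4−3)÷1=1=a, 22→(22−3)÷1=19=s, 22→(22−3)÷1=19=s, 28→(28−3)÷1=25=y.

embassy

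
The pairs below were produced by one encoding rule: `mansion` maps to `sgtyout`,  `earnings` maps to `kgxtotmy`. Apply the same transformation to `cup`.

Compare letters: m→s is +6, a→g is +6, n→t is +6 — a constant shift. This is a Caesar cipher with shift 6.
On cup: c+6=i, u+6=a, p+6=v.

iav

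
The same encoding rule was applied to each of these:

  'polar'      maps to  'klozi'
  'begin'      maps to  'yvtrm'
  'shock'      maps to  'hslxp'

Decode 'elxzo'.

vocal

Each pair mirrors across the alphabet (p↔k, o↔l, l↔o): positions sum to 25. Letters are reflected about the middle of the alphabet (position → 25−position): Atbash.
Undoing it on elxzo: e↔v, l↔o, x↔c, z↔a, o↔l.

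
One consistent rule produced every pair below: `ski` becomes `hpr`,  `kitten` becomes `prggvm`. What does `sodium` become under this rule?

hlwrfn

Each pair mirrors across the alphabet (s↔h, k↔p, i↔r): positions sum to 25. Each letter is replaced by its mirror in the alphabet: a↔z, b↔y, c↔x, and so on (the Atbash cipher).
For sodium: s↔h, o↔l, d↔w, i↔r, u↔f, m↔n.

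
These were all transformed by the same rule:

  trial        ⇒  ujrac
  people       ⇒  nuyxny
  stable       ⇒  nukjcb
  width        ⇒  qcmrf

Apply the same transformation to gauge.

npdjp

Read the word backwards and shift each letter +9.
On gauge: reverse → eguag; then shift: e+9=n, g+9=p, u+9=d, a+9=j, g+9=p.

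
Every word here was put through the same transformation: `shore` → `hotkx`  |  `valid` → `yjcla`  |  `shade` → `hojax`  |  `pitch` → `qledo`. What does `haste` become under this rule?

s(18)→h(7) and h(7)→o(14) fit y≡23x+9 (mod 26); the inverse of 23 mod 26 is 17. Each letter's alphabet position (a=0..z=25) is mapped through 23·x+9 mod 26 — an affine cipher.
For haste: h(7)→23·7+9≡14=o; a(0)→23·0+9≡9=j; s(18)→23·18+9≡7=h; t(19)→23·19+9≡4=e; e(4)→23·4+9≡23=x (all mod 26).

ojhex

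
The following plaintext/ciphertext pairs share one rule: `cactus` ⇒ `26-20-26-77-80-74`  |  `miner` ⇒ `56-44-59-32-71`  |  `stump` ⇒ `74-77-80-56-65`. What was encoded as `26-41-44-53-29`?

child

c(#3)→26 and a(#1)→20: differences scale by 3, so n = 3·pos + 17. The formula is n = 3×(alphabet index, a=1) + 17.
Decoding 26-41-44-53-29: 26→(26−17)÷3=3=c, 41→(41−17)÷3=8=h, 44→(44−17)÷3=9=i, 53→(53−17)÷3=12=l, 29→(29−17)÷3=4=d.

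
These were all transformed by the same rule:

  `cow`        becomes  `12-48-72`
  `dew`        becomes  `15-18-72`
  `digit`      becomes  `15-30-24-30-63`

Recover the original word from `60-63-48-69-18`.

stove

The formula is n = 3×(alphabet index, a=1) + 3.
Decoding 60-63-48-69-18: 60→(60−3)÷3=19=s, 63→(63−3)÷3=20=t, 48→(48−3)÷3=15=o, 69→(69−3)÷3=22=v, 18→(18−3)÷3=5=e.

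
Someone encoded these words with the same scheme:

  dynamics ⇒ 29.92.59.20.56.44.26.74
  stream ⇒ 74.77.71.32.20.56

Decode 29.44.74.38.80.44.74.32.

disguise

d(#4)→29 and y(#25)→92: differences scale by 3, so n = 3·pos + 17. With a=1..z=26, the number is 3·pos + 17.
Decoding 29.44.74.38.80.44.74.32: 29→(29−17)÷3=4=d, 44→(44−17)÷3=9=i, 74→(74−17)÷3=19=s, 38→(38−17)÷3=7=g, 80→(80−17)÷3=21=u, 44→(44−17)÷3=9=i, 74→(74−17)÷3=19=s, 32→(32−17)÷3=5=e.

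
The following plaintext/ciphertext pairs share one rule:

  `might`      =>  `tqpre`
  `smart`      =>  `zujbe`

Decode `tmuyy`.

melon

In might: m→t is +7, i→q is +8, g→p is +9, h→r is +10 — the shift increases by 1 each position. The shift increases by 1 at each position, starting from +7: 7, 8, 9, ….
Reversing it on tmuyy: t−7=m, m−8=e, u−9=l, y−10=o, y−11=n.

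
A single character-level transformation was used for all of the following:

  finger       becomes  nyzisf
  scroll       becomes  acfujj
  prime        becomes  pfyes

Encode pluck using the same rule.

f(5)→n(13) and i(8)→y(24) fit y≡21x+12 (mod 26); the inverse of 21 mod 26 is 5. Treating letters as 0–25, the rule is x ↦ 21x + 12 (mod 26).
For pluck: p(15)→21·15+12≡15=p; l(11)→21·11+12≡9=j; u(20)→21·20+12≡16=q; c(2)→21·2+12≡2=c; k(10)→21·10+12≡14=o (all mod 26).

pjqco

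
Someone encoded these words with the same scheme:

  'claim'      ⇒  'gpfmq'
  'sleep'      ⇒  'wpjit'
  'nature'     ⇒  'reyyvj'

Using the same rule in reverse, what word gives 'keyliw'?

Shifts by position in claim: pos 0: c→g (+4), pos 1: l→p (+4), pos 2: a→f (+5), pos 3: i→m (+4), pos 4: m→q (+4) — repeating every 3. It's a Vigenère-style cipher with numeric key [4,4,5]: position i shifts by key[i mod 3].
Reversing it on keyliw: k−4=g, e−4=a, y−5=t, l−4=h, i−4=e, w−5=r.

gather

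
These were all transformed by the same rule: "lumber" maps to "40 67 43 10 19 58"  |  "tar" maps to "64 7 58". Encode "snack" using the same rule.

61 46 7 13 37

Each letter becomes 3×(its alphabet position, a=1..z=26) + 4.
On snack: s=19→61, n=14→46, a=1→7, c=3→13, k=11→37.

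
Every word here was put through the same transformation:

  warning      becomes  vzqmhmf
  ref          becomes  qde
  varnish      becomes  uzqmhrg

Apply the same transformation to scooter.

rbnnsdq

Each letter is shifted forward by 25 in the alphabet (a Caesar shift of +25).
For scooter: s+25=r, c+25=b, o+25=n, o+25=n, t+25=s, e+25=d, r+25=q.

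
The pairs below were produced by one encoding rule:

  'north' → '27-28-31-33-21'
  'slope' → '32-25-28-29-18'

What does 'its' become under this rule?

n is letter #14 and maps to 27: an offset of 13. The number is (letter's place in the alphabet, a=1) + 13.
For its: i=9→22, t=20→33, s=19→32.

22-33-32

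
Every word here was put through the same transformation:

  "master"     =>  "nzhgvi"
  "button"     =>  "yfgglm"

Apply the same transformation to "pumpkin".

kfnkprm

Each pair mirrors across the alphabet (m↔n, a↔z, s↔h): positions sum to 25. Each letter is replaced by its mirror in the alphabet: a↔z, b↔y, c↔x, and so on (the Atbash cipher).
For pumpkin: p↔k, u↔f, m↔n, p↔k, k↔p, i↔r, n↔m.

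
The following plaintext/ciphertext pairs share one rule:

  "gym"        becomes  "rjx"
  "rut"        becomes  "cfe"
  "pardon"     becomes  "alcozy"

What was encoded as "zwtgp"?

Each letter is shifted forward by 11 in the alphabet (a Caesar shift of +11).
Decoding zwtgp: z−11=o, w−11=l, t−11=i, g−11=v, p−11=e.

olive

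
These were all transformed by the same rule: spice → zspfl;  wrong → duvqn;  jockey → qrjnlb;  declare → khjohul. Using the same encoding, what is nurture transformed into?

uxywbul

Shifts by position in spice: pos 0: s→z (+7), pos 1: p→s (+3), pos 2: i→p (+7), pos 3: c→f (+3) — repeating every 2. The shifts repeat in a cycle of length 2: positions 0,1,… shift by +7, +3, then the pattern repeats.
For nurture: n+7=u, u+3=x, r+7=y, t+3=w, u+7=b, r+3=u, e+7=l.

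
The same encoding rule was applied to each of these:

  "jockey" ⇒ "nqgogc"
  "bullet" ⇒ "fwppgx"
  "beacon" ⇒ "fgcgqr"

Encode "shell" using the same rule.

Vowels shift forward by 2 and consonants shift forward by 4.
For shell: s(cons)+4=w, h(cons)+4=l, e(vowel)+2=g, l(cons)+4=p, l(cons)+4=p.

wlgpp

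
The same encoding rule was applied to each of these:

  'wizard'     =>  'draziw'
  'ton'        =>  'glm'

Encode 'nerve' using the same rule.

Each letter is replaced by its mirror in the alphabet: a↔z, b↔y, c↔x, and so on (the Atbash cipher).
For nerve: n↔m, e↔v, r↔i, v↔e, e↔v.

mviev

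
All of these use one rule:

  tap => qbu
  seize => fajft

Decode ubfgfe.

defeat

The output letters match the input read backwards, each shifted +1: tap reversed is pat. Read the word backwards and shift each letter +1.
Undoing it on ubfgfe: shift back: u−1=t, b−1=a, f−1=e, g−1=f, f−1=e, e−1=d → taefed; then reverse → defeat.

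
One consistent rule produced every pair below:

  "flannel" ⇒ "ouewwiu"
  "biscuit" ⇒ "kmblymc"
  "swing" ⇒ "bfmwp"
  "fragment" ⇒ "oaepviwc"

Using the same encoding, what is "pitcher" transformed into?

ymclqia

The rule splits by letter class: vowels +4, consonants +9.
On pitcher: p(cons)+9=y, i(vowel)+4=m, t(cons)+9=c, c(cons)+9=l, h(cons)+9=q, e(vowel)+4=i, r(cons)+9=a.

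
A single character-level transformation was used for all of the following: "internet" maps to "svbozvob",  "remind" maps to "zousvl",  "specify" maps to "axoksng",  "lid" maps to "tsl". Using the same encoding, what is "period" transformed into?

xozsyl

Two shifts are in play — +10 for a/e/i/o/u, +8 for every other letter.
On period: p(cons)+8=x, e(vowel)+10=o, r(cons)+8=z, i(vowel)+10=s, o(vowel)+10=y, d(cons)+8=l.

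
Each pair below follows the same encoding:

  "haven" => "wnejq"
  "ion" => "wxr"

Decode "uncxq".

The output letters match the input read backwards, each shifted +9: haven reversed is nevah. Read the word backwards and shift each letter +9.
Reversing it on uncxq: shift back: u−9=l, n−9=e, c−9=t, x−9=o, q−9=h → letoh; then reverse → hotel.

hotel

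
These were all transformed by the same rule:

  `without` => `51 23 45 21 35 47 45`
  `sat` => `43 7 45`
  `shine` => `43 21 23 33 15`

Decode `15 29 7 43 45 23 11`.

w(#23)→51 and i(#9)→23: differences scale by 2, so n = 2·pos + 5. Each letter becomes 2×(its alphabet position, a=1..z=26) + 5.
Decoding 15 29 7 43 45 23 11: 15→(15−5)÷2=5=e, 29→(29−5)÷2=12=l, 7→(7−5)÷2=1=a, 43→(43−5)÷2=19=s, 45→(45−5)÷2=20=t, 23→(23−5)÷2=9=i, 11→(11−5)÷2=3=c.

elastic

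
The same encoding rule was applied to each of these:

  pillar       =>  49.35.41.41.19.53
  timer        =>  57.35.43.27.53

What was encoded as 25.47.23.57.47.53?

doctor

p(#16)→49 and i(#9)→35: differences scale by 2, so n = 2·pos + 17. The formula is n = 2×(alphabet index, a=1) + 17.
Decoding 25.47.23.57.47.53: 25→(25−17)÷2=4=d, 47→(47−17)÷2=15=o, 23→(23−17)÷2=3=c, 57→(57−17)÷2=20=t, 47→(47−17)÷2=15=o, 53→(53−17)÷2=18=r.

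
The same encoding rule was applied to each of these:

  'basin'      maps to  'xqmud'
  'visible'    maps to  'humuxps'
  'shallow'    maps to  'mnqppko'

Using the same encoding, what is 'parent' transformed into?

Each letter's alphabet position (a=0..z=25) is mapped through 7·x+16 mod 26 — an affine cipher.
For parent: p(15)→7·15+16≡17=r; a(0)→7·0+16≡16=q; r(17)→7·17+16≡5=f; e(4)→7·4+16≡18=s; n(13)→7·13+16≡3=d; t(19)→7·19+16≡19=t (all mod 26).

rqfsdt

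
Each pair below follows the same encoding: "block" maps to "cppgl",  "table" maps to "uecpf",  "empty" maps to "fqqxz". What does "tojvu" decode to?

skirt

Shifts by position in block: pos 0: b→c (+1), pos 1: l→p (+4), pos 2: o→p (+1), pos 3: c→g (+4) — repeating every 2. It's a Vigenère-style cipher with numeric key [1,4]: position i shifts by key[i mod 2].
Reversing it on tojvu: t−1=s, o−4=k, j−1=i, v−4=r, u−1=t.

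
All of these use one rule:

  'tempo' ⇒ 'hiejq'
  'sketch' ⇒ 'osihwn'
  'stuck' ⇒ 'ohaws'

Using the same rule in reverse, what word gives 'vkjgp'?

t(19)→h(7) and e(4)→i(8) fit y≡19x+10 (mod 26); the inverse of 19 mod 26 is 11. This is an affine cipher: with a=0,…,z=25, each position x becomes (19x+10) mod 26.
Reversing it on vkjgp: v(21)→11·(21−10)≡17=r; k(10)→11·(10−10)≡0=a; j(9)→11·(9−10)≡15=p; g(6)→11·(6−10)≡8=i; p(15)→11·(15−10)≡3=d (all mod 26).

rapid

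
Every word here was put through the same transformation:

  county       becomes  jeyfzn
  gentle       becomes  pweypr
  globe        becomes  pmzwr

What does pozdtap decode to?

episode

Two steps: reverse the string, then apply a Caesar shift of +11.
Reversing it on pozdtap: shift back: p−11=e, o−11=d, z−11=o, d−11=s, t−11=i, a−11=p, p−11=e → edosipe; then reverse → episode.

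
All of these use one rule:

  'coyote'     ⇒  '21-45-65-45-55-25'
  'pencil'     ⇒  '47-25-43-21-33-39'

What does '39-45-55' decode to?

c(#3)→21 and o(#15)→45: differences scale by 2, so n = 2·pos + 15. The formula is n = 2×(alphabet index, a=1) + 15.
Decoding 39-45-55: 39→(39−15)÷2=12=l, 45→(45−15)÷2=15=o, 55→(55−15)÷2=20=t.

lot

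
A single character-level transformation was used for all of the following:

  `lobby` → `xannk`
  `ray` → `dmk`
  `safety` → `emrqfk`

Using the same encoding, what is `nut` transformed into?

zgf

Compare letters: l→x is +12, o→a is +12, b→n is +12 — a constant shift. Each letter is shifted forward by 12 in the alphabet (a Caesar shift of +12).
For nut: n+12=z, u+12=g, t+12=f.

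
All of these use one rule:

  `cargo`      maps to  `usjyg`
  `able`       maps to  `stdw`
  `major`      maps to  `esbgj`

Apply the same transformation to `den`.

Compare letters: c→u is +18, a→s is +18, r→j is +18 — a constant shift. Every letter moves 18 places later in the alphabet, wrapping around z→a.
Applying it to den: d+18=v, e+18=w, n+18=f.

vwf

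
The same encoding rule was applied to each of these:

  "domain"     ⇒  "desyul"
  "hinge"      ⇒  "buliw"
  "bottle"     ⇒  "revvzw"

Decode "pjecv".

frost

Each letter's alphabet position (a=0..z=25) is mapped through 19·x+24 mod 26 — an affine cipher.
Decoding pjecv: p(15)→11·(15−24)≡5=f; j(9)→11·(9−24)≡17=r; e(4)→11·(4−24)≡14=o; c(2)→11·(2−24)≡18=s; v(21)→11·(21−24)≡19=t (all mod 26).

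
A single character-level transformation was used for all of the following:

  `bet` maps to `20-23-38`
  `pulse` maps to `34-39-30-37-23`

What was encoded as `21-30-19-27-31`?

b is letter #2 and maps to 20: an offset of 18. Letters become their 1-based position plus 18 (so a→19, b→20, …).
Undoing it on 21-30-19-27-31: 21→(21−18)÷1=3=c, 30→(30−18)÷1=12=l, 19→(19−18)÷1=1=a, 27→(27−18)÷1=9=i, 31→(31−18)÷1=13=m.

claim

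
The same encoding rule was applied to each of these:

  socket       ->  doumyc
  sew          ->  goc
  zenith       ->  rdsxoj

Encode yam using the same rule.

wki

The output letters match the input read backwards, each shifted +10: socket reversed is tekcos. Read the word backwards and shift each letter +10.
For yam: reverse → may; then shift: m+10=w, a+10=k, y+10=i.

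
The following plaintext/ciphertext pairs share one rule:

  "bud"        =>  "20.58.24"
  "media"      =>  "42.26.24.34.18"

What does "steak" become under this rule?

b(#2)→20 and u(#21)→58: differences scale by 2, so n = 2·pos + 16. Each letter becomes 2×(its alphabet position, a=1..z=26) + 16.
For steak: s=19→54, t=20→56, e=5→26, a=1→18, k=11→38.

54.56.26.18.38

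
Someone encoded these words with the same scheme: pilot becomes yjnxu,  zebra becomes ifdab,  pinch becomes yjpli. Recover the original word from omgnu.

Shifts by position in pilot: pos 0: p→y (+9), pos 1: i→j (+1), pos 2: l→n (+2), pos 3: o→x (+9), pos 4: t→u (+1) — repeating every 3. It's a Vigenère-style cipher with numeric key [9,1,2]: position i shifts by key[i mod 3].
Reversing it on omgnu: o−9=f, m−1=l, g−2=e, n−9=e, u−1=t.

fleet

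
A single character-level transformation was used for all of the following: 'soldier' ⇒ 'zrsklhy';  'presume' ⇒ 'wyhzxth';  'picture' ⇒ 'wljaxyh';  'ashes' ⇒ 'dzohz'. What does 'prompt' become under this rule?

wyrtwa

The shift depends on letter class: consonant s→z is +7, but vowel o→r is +3. The rule splits by letter class: vowels +3, consonants +7.
Applying it to prompt: p(cons)+7=w, r(cons)+7=y, o(vowel)+3=r, m(cons)+7=t, p(cons)+7=w, t(cons)+7=a.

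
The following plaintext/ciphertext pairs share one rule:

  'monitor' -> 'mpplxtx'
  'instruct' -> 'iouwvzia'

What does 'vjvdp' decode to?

vital

In monitor: m→m is +0, o→p is +1, n→p is +2, i→l is +3 — the shift increases by 1 each position. Letter i (0-indexed) is shifted by i+0, so successive shifts are 0, 1, 2, ….
Reversing it on vjvdp: v−0=v, j−1=i, v−2=t, d−3=a, p−4=l.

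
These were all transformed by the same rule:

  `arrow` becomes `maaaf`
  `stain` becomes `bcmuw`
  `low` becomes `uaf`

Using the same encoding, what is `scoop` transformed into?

The shift depends on letter class: consonant r→a is +9, but vowel a→m is +12. Two shifts are in play — +12 for a/e/i/o/u, +9 for every other letter.
On scoop: s(cons)+9=b, c(cons)+9=l, o(vowel)+12=a, o(vowel)+12=a, p(cons)+9=y.

blaay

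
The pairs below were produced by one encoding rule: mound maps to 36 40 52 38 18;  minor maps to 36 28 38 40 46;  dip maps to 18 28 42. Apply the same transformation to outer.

m(#13)→36 and o(#15)→40: differences scale by 2, so n = 2·pos + 10. Each letter becomes 2×(its alphabet position, a=1..z=26) + 10.
For outer: o=15→40, u=21→52, t=20→50, e=5→20, r=18→46.

40 52 50 20 46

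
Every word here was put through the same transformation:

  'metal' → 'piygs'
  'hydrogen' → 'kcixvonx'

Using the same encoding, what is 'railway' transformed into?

uenrdih

In metal: m→p is +3, e→i is +4, t→y is +5, a→g is +6 — the shift increases by 1 each position. The shift increases by 1 at each position, starting from +3: 3, 4, 5, ….
On railway: r+3=u, a+4=e, i+5=n, l+6=r, w+7=d, a+8=i, y+9=h.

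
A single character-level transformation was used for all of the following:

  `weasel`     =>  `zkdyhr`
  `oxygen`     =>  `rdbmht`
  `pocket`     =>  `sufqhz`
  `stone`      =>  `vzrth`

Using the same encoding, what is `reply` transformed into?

uksrb

Shifts by position in weasel: pos 0: w→z (+3), pos 1: e→k (+6), pos 2: a→d (+3), pos 3: s→y (+6) — repeating every 2. It's a Vigenère-style cipher with numeric key [3,6]: position i shifts by key[i mod 2].
Applying it to reply: r+3=u, e+6=k, p+3=s, l+6=r, y+3=b.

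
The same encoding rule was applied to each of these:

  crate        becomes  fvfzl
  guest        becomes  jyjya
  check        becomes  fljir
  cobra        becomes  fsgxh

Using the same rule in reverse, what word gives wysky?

tuner

In crate: c→f is +3, r→v is +4, a→f is +5, t→z is +6 — the shift increases by 1 each position. Each letter shifts forward by (position + 3), i.e. 3, 4, 5, … — the shift grows by one for each successive letter.
Decoding wysky: w−3=t, y−4=u, s−5=n, k−6=e, y−7=r.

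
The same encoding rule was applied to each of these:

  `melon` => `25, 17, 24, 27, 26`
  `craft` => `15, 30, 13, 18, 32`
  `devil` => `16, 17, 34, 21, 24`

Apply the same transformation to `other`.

27, 32, 20, 17, 30

Letters become their 1-based position plus 12 (so a→13, b→14, …).
On other: o=15→27, t=20→32, h=8→20, e=5→17, r=18→30.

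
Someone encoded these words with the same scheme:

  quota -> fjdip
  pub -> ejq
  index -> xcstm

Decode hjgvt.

Compare letters: q→f is +15, u→j is +15, o→d is +15 — a constant shift. Every letter moves 15 places later in the alphabet, wrapping around z→a.
Decoding hjgvt: h−15=s, j−15=u, g−15=r, v−15=g, t−15=e.

surge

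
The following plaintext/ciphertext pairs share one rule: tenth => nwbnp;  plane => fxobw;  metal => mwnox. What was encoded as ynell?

This is an affine cipher: with a=0,…,z=25, each position x becomes (15x+14) mod 26.
Undoing it on ynell: y(24)→7·(24−14)≡18=s; n(13)→7·(13−14)≡19=t; e(4)→7·(4−14)≡8=i; l(11)→7·(11−14)≡5=f; l(11)→7·(11−14)≡5=f (all mod 26).

stiff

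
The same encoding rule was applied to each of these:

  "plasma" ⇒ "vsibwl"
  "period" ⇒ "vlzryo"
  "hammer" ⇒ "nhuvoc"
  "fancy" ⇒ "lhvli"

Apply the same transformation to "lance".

In plasma: p→v is +6, l→s is +7, a→i is +8, s→b is +9 — the shift increases by 1 each position. Each letter shifts forward by (position + 6), i.e. 6, 7, 8, … — the shift grows by one for each successive letter.
For lance: l+6=r, a+7=h, n+8=v, c+9=l, e+10=o.

rhvlo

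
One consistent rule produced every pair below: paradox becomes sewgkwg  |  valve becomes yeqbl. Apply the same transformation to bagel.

In paradox: p→s is +3, a→e is +4, r→w is +5, a→g is +6 — the shift increases by 1 each position. The shift increases by 1 at each position, starting from +3: 3, 4, 5, ….
On bagel: b+3=e, a+4=e, g+5=l, e+6=k, l+7=s.

eelks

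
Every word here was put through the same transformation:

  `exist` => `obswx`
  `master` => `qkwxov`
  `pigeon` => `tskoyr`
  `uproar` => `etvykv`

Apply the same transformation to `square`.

wuekvo

The shift depends on letter class: consonant x→b is +4, but vowel e→o is +10. The rule splits by letter class: vowels +10, consonants +4.
On square: s(cons)+4=w, q(cons)+4=u, u(vowel)+10=e, a(vowel)+10=k, r(cons)+4=v, e(vowel)+10=o.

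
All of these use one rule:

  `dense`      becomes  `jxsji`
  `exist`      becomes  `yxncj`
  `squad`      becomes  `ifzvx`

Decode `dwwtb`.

Read the word backwards and shift each letter +5.
Reversing it on dwwtb: shift back: d−5=y, w−5=r, w−5=r, t−5=o, b−5=w → yrrow; then reverse → worry.

worry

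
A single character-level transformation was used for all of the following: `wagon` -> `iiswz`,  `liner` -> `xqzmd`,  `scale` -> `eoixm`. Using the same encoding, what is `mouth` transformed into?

The shift depends on letter class: consonant w→i is +12, but vowel a→i is +8. Vowels shift forward by 8 and consonants shift forward by 12.
On mouth: m(cons)+12=y, o(vowel)+8=w, u(vowel)+8=c, t(cons)+12=f, h(cons)+12=t.

ywcft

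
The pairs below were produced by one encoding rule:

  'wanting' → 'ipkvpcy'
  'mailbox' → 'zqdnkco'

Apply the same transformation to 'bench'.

jepgd

The output letters match the input read backwards, each shifted +2: wanting reversed is gnitnaw. The word is reversed, then every letter is shifted forward by 2.
Applying it to bench: reverse → hcneb; then shift: h+2=j, c+2=e, n+2=p, e+2=g, b+2=d.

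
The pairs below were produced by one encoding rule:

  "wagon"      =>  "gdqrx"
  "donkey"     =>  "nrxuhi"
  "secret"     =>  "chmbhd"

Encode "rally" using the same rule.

bdvvi

Two shifts are in play — +3 for a/e/i/o/u, +10 for every other letter.
Applying it to rally: r(cons)+10=b, a(vowel)+3=d, l(cons)+10=v, l(cons)+10=v, y(cons)+10=i.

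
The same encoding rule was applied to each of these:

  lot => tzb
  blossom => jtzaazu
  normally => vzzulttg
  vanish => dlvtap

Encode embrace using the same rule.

pujzlkp

The shift depends on letter class: consonant l→t is +8, but vowel o→z is +11. Two shifts are in play — +11 for a/e/i/o/u, +8 for every other letter.
On embrace: e(vowel)+11=p, m(cons)+8=u, b(cons)+8=j, r(cons)+8=z, a(vowel)+11=l, c(cons)+8=k, e(vowel)+11=p.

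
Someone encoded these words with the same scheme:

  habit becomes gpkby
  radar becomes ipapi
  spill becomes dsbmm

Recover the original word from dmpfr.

h(7)→g(6) and a(0)→p(15) fit y≡21x+15 (mod 26); the inverse of 21 mod 26 is 5. Each letter's alphabet position (a=0..z=25) is mapped through 21·x+15 mod 26 — an affine cipher.
Decoding dmpfr: d(3)→5·(3−15)≡18=s; m(12)→5·(12−15)≡11=l; p(15)→5·(15−15)≡0=a; f(5)→5·(5−15)≡2=c; r(17)→5·(17−15)≡10=k (all mod 26).

slack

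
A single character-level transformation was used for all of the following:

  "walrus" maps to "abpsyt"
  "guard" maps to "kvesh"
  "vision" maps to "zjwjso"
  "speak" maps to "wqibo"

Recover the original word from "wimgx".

Shifts by position in walrus: pos 0: w→a (+4), pos 1: a→b (+1), pos 2: l→p (+4), pos 3: r→s (+1) — repeating every 2. A repeating key of period 2 is used — shifts +4, +1 over and over.
Decoding wimgx: w−4=s, i−1=h, m−4=i, g−1=f, x−4=t.

shift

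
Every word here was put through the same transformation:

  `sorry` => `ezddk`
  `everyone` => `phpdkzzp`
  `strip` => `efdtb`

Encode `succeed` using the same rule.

The rule splits by letter class: vowels +11, consonants +12.
Applying it to succeed: s(cons)+12=e, u(vowel)+11=f, c(cons)+12=o, c(cons)+12=o, e(vowel)+11=p, e(vowel)+11=p, d(cons)+12=p.

efooppp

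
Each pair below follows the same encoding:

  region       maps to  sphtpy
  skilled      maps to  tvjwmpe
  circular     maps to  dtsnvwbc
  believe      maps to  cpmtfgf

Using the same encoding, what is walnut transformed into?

Shifts by position in region: pos 0: r→s (+1), pos 1: e→p (+11), pos 2: g→h (+1), pos 3: i→t (+11) — repeating every 2. It's a Vigenère-style cipher with numeric key [1,11]: position i shifts by key[i mod 2].
Applying it to walnut: w+1=x, a+11=l, l+1=m, n+11=y, u+1=v, t+11=e.

xlmyve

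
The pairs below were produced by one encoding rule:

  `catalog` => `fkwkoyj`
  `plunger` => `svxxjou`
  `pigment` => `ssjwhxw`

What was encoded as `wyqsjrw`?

Shifts by position in catalog: pos 0: c→f (+3), pos 1: a→k (+10), pos 2: t→w (+3), pos 3: a→k (+10) — repeating every 2. The shifts repeat in a cycle of length 2: positions 0,1,… shift by +3, +10, then the pattern repeats.
Decoding wyqsjrw: w−3=t, y−10=o, q−3=n, s−10=i, j−3=g, r−10=h, w−3=t.

tonight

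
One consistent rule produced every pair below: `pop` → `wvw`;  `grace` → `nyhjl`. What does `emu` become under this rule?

ltb

This is a Caesar cipher with shift 7.
For emu: e+7=l, m+7=t, u+7=b.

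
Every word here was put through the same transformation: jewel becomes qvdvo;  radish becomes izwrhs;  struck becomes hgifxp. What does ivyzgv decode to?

rebate

Letters are reflected about the middle of the alphabet (position → 25−position): Atbash.
Undoing it on ivyzgv: i↔r, v↔e, y↔b, z↔a, g↔t, v↔e.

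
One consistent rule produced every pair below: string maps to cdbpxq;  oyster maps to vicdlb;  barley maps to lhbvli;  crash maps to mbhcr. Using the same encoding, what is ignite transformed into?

pqxpdl

The shift depends on letter class: consonant s→c is +10, but vowel i→p is +7. Two shifts are in play — +7 for a/e/i/o/u, +10 for every other letter.
On ignite: i(vowel)+7=p, g(cons)+10=q, n(cons)+10=x, i(vowel)+7=p, t(cons)+10=d, e(vowel)+7=l.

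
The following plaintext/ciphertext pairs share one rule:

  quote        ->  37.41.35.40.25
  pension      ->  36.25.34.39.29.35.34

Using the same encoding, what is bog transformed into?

q is letter #17 and maps to 37: an offset of 20. Letters become their 1-based position plus 20 (so a→21, b→22, …).
Applying it to bog: b=2→22, o=15→35, g=7→27.

22.35.27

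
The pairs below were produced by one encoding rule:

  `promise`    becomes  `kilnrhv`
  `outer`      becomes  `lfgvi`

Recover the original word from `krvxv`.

piece

Each pair mirrors across the alphabet (p↔k, r↔i, o↔l): positions sum to 25. Each letter is replaced by its mirror in the alphabet: a↔z, b↔y, c↔x, and so on (the Atbash cipher).
Decoding krvxv: k↔p, r↔i, v↔e, x↔c, v↔e.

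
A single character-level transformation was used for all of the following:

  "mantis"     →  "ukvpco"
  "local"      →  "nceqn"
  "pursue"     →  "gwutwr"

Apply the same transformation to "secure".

The word is reversed, then every letter is shifted forward by 2.
On secure: reverse → eruces; then shift: e+2=g, r+2=t, u+2=w, c+2=e, e+2=g, s+2=u.

gtwegu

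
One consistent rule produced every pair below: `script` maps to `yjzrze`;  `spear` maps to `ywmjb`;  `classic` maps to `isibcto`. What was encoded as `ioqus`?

chili

In script: s→y is +6, c→j is +7, r→z is +8, i→r is +9 — the shift increases by 1 each position. The shift increases by 1 at each position, starting from +6: 6, 7, 8, ….
Decoding ioqus: i−6=c, o−7=h, q−8=i, u−9=l, s−10=i.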